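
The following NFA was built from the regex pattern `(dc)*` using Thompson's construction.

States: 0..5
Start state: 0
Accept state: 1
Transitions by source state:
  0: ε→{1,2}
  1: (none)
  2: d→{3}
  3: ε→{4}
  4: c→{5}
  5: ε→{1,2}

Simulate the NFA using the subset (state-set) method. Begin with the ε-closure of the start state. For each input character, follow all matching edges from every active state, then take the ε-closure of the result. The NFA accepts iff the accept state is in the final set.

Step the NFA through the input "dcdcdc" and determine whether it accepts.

S₀ = ε-closure({0}) = {0,1,2}
'd' @ 1: {3,4}
'c' @ 2: {1,2,5}  [accepting]
'd' @ 3: {3,4}
'c' @ 4: {1,2,5}  [accepting]
'd' @ 5: {3,4}
'c' @ 6: {1,2,5}  [accepting]
after full input: {1,2,5}  (accept=1 in)

Answer: ACCEPT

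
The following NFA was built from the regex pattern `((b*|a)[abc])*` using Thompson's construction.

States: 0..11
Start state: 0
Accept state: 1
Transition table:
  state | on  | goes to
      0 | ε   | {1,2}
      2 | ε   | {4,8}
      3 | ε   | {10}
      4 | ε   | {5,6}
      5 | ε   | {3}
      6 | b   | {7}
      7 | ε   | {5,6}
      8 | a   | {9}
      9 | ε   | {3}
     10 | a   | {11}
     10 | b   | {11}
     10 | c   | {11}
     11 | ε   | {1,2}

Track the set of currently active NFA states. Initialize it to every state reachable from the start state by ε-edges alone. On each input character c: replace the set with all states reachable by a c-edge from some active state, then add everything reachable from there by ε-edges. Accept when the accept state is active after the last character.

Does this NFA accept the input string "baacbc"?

Answer: ACCEPT

Trace:
S₀ = ε-closure({0}) = {0,1,2,3,4,5,6,8,10}
'b' @ 1: {1,2,3,4,5,6,7,8,10,11}  [accepting]
'a' @ 2: {1,2,3,4,5,6,8,9,10,11}  [accepting]
'a' @ 3: {1,2,3,4,5,6,8,9,10,11}  [accepting]
'c' @ 4: {1,2,3,4,5,6,8,10,11}  [accepting]
'b' @ 5: {1,2,3,4,5,6,7,8,10,11}  [accepting]
'c' @ 6: {1,2,3,4,5,6,8,10,11}  [accepting]
final: {1,2,3,4,5,6,8,10,11}; accept 1 in set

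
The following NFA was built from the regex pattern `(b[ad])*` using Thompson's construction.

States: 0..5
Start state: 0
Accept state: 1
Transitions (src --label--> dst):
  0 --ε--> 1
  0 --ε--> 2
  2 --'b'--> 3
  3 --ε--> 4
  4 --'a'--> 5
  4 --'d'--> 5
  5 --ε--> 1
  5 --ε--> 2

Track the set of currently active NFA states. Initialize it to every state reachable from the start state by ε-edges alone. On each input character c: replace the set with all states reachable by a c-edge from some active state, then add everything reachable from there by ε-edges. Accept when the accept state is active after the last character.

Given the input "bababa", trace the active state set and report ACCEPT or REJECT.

Answer: ACCEPT

Derivation:
S₀ = ε-closure({0}) = {0,1,2}
'b' @ 1: {3,4}
'a' @ 2: {1,2,5}  (accept∈set)
'b' @ 3: {3,4}
'a' @ 4: {1,2,5}  (accept∈set)
'b' @ 5: {3,4}
'a' @ 6: {1,2,5}  (accept∈set)
final: {1,2,5}; accept 1 in set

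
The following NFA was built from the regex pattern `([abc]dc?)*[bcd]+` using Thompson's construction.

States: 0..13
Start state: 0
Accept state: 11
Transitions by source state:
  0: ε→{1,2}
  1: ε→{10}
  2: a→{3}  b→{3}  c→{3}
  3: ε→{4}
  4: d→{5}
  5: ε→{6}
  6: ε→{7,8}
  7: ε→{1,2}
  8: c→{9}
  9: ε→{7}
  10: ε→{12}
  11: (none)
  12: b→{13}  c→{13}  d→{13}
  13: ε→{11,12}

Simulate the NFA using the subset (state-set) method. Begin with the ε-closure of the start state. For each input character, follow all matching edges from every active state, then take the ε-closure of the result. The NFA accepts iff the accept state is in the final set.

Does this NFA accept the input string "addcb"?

start: ε-closure({0}) = {0,1,2,10,12}
'a' @ 1: {3,4}
'd' @ 2: {1,2,5,6,7,8,10,12}
'd' @ 3: {11,12,13}  [accepting]
'c' @ 4: {11,12,13}  [accepting]
'b' @ 5: {11,12,13}  [accepting]
final: {11,12,13}; accept 11 in set

Answer: ACCEPT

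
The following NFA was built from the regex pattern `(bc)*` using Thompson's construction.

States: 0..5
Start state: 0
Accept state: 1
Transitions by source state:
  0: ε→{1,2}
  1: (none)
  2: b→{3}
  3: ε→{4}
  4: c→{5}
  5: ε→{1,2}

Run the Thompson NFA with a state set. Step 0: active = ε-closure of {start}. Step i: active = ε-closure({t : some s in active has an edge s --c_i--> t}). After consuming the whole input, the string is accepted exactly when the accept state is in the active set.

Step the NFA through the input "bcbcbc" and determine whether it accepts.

initial (ε-close {0}): {0,1,2}
'b' @ 1: {3,4}
'c' @ 2: {1,2,5}  [accepting]
'b' @ 3: {3,4}
'c' @ 4: {1,2,5}  [accepting]
'b' @ 5: {3,4}
'c' @ 6: {1,2,5}  [accepting]
after full input: {1,2,5}  (accept=1 in)

Answer: ACCEPT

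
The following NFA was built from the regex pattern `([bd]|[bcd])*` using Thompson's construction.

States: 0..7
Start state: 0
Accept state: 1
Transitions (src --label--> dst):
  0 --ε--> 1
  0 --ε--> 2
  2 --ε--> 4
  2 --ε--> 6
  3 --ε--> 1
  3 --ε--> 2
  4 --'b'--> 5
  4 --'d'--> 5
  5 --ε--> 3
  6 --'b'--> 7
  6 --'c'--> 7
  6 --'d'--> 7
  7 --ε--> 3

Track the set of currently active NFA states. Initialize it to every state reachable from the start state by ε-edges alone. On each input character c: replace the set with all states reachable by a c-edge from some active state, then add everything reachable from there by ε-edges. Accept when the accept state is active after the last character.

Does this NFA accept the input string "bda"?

start: ε-closure({0}) = {0,1,2,4,6}
'b' @ 1: {1,2,3,4,5,6,7}  [accepting]
'd' @ 2: {1,2,3,4,5,6,7}  [accepting]
'a' @ 3: {}  — dead — no transitions
end set {} — state 1 not in

Answer: REJECT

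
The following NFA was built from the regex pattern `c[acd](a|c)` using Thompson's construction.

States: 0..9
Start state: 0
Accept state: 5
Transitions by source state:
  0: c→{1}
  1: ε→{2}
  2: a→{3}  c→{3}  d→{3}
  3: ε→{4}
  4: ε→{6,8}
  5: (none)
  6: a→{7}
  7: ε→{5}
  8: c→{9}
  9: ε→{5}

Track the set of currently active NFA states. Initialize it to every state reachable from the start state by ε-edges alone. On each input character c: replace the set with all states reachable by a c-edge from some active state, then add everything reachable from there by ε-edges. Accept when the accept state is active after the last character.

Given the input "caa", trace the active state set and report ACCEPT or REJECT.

initial (ε-close {0}): {0}
'c' @ 1: {1,2}
'a' @ 2: {3,4,6,8}
'a' @ 3: {5,7}  (accept∈set)
final: {5,7}; accept 5 in set

Answer: ACCEPT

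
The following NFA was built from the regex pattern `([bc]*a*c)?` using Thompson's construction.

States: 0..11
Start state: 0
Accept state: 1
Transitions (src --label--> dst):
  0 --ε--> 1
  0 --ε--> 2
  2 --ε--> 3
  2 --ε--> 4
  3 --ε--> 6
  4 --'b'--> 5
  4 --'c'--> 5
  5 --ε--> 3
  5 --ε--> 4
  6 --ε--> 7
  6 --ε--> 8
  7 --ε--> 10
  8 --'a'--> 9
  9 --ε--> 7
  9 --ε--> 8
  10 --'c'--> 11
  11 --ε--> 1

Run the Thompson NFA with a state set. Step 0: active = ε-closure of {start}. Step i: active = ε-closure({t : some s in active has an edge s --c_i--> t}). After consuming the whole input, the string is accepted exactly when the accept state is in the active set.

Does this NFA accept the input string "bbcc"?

initial (ε-close {0}): {0,1,2,3,4,6,7,8,10}
'b' @ 1: {3,4,5,6,7,8,10}
'b' @ 2: {3,4,5,6,7,8,10}
'c' @ 3: {1,3,4,5,6,7,8,10,11}  (accept∈set)
'c' @ 4: {1,3,4,5,6,7,8,10,11}  (accept∈set)
final: {1,3,4,5,6,7,8,10,11}; accept 1 in set

Answer: ACCEPT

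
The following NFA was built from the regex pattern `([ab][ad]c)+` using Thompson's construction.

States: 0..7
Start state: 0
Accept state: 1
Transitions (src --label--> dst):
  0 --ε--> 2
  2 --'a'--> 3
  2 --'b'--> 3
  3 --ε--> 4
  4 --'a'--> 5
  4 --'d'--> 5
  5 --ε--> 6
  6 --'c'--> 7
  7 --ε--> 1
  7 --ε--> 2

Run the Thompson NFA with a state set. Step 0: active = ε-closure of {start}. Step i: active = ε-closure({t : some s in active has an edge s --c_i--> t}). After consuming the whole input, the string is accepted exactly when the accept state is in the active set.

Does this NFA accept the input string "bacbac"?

Answer: ACCEPT

Derivation:
initial (ε-close {0}): {0,2}
'b' @ 1: {3,4}
'a' @ 2: {5,6}
'c' @ 3: {1,2,7}  [accepting]
'b' @ 4: {3,4}
'a' @ 5: {5,6}
'c' @ 6: {1,2,7}  [accepting]
after full input: {1,2,7}  (accept=1 in)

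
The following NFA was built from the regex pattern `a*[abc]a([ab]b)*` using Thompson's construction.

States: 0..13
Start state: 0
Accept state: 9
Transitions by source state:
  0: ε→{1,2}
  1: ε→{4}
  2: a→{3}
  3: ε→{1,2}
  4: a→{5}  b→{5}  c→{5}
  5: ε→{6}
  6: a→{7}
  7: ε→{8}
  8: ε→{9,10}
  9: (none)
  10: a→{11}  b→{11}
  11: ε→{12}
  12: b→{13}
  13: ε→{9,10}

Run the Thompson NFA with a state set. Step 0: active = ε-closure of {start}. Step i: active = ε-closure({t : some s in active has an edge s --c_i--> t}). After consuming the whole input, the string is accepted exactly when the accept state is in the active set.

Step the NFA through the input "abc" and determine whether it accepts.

Answer: REJECT

Derivation:
S₀ = ε-closure({0}) = {0,1,2,4}
'a' @ 1: {1,2,3,4,5,6}
'b' @ 2: {5,6}
'c' @ 3: {}  — no active states
after full input: {}  (accept=9 not in)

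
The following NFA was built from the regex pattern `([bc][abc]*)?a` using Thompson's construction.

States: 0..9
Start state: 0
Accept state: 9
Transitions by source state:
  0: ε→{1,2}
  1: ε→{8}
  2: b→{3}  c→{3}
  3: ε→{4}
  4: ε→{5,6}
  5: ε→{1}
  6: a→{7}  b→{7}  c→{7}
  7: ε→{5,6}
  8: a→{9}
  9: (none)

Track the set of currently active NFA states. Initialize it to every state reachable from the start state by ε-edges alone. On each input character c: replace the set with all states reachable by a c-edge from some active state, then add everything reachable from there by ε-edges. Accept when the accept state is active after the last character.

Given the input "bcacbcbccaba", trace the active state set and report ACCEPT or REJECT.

initial (ε-close {0}): {0,1,2,8}
'b' @ 1: {1,3,4,5,6,8}
'c' @ 2: {1,5,6,7,8}
'a' @ 3: {1,5,6,7,8,9}  ✓accept
'c' @ 4: {1,5,6,7,8}
'b' @ 5: {1,5,6,7,8}
'c' @ 6: {1,5,6,7,8}
'b' @ 7: {1,5,6,7,8}
'c' @ 8: {1,5,6,7,8}
'c' @ 9: {1,5,6,7,8}
'a' @ 10: {1,5,6,7,8,9}  ✓accept
'b' @ 11: {1,5,6,7,8}
'a' @ 12: {1,5,6,7,8,9}  ✓accept
after full input: {1,5,6,7,8,9}  (accept=9 in)

Answer: ACCEPT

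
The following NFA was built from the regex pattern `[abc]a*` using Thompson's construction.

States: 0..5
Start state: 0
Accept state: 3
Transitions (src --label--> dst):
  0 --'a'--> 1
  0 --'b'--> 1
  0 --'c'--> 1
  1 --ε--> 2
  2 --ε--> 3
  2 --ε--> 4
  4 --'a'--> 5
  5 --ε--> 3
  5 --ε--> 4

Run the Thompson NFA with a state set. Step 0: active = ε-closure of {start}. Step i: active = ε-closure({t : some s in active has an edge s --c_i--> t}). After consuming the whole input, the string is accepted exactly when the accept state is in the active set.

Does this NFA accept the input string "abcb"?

S₀ = ε-closure({0}) = {0}
'a' @ 1: {1,2,3,4}  (accept∈set)
'b' @ 2: {}  — dead — no transitions
rest 'cb' ignored (set empty)
after full input: {}  (accept=3 not in)

Answer: REJECT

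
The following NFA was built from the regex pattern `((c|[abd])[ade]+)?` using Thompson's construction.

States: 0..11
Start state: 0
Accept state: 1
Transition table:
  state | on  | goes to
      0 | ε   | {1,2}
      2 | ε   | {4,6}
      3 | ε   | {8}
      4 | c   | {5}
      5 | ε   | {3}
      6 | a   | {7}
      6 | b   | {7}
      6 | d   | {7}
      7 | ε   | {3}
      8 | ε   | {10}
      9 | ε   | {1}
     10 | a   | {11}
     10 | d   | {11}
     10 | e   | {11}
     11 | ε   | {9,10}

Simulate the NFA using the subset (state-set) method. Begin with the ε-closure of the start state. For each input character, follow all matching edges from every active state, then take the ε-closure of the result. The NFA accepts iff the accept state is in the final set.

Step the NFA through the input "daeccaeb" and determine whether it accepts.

Answer: REJECT

Steps:
initial (ε-close {0}): {0,1,2,4,6}
'd' @ 1: {3,7,8,10}
'a' @ 2: {1,9,10,11}  (accept∈set)
'e' @ 3: {1,9,10,11}  (accept∈set)
'c' @ 4: {}  — dead — no transitions
rest 'caeb' ignored (set empty)
after full input: {}  (accept=1 not in)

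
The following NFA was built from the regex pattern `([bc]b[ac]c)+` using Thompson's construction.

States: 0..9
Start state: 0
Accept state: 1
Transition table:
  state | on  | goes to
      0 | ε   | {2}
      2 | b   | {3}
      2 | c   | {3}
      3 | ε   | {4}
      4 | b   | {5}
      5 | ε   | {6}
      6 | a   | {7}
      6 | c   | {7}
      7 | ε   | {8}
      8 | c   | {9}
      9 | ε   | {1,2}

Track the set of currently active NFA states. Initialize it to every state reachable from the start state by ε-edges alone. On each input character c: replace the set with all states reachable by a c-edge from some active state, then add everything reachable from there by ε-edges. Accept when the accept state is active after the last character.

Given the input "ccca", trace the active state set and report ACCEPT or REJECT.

S₀ = ε-closure({0}) = {0,2}
'c' @ 1: {3,4}
'c' @ 2: {}  — state set empty
rest 'ca' ignored (set empty)
after full input: {}  (accept=1 not in)

Answer: REJECT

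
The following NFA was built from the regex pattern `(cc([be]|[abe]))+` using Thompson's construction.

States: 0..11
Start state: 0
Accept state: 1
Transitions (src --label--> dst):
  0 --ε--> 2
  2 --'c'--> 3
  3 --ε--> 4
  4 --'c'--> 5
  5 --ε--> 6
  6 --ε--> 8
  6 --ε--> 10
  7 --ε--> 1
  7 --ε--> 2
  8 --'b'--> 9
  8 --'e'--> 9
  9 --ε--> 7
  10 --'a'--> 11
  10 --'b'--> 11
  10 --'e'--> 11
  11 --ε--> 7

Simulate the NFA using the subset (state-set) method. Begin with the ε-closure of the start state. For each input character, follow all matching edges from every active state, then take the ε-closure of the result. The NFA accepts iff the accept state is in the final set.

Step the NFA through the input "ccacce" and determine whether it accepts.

Answer: ACCEPT

Trace:
S₀ = ε-closure({0}) = {0,2}
'c' @ 1: {3,4}
'c' @ 2: {5,6,8,10}
'a' @ 3: {1,2,7,11}  (accept∈set)
'c' @ 4: {3,4}
'c' @ 5: {5,6,8,10}
'e' @ 6: {1,2,7,9,11}  (accept∈set)
end set {1,2,7,9,11} — state 1 in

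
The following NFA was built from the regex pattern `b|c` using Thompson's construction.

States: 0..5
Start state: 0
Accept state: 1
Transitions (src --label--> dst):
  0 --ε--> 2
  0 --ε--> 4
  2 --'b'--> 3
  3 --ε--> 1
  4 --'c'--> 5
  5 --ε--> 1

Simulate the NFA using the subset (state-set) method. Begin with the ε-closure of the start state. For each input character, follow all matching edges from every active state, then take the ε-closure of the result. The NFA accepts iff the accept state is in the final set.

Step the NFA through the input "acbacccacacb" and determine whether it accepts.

initial (ε-close {0}): {0,2,4}
'a' @ 1: {}  — state set empty
rest 'cbacccacacb' ignored (set empty)
final: {}; accept 1 not in set

Answer: REJECT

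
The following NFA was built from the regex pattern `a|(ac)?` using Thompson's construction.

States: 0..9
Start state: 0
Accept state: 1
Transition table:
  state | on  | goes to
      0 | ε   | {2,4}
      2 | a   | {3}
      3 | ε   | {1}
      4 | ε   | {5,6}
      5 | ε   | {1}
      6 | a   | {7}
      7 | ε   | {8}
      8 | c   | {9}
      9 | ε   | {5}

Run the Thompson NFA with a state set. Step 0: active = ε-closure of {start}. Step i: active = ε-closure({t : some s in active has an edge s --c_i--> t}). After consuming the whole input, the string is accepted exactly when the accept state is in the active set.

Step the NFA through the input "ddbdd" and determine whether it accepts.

start: ε-closure({0}) = {0,1,2,4,5,6}
'd' @ 1: {}  — dead — no transitions
rest 'dbdd' ignored (set empty)
end set {} — state 1 not in

Answer: REJECT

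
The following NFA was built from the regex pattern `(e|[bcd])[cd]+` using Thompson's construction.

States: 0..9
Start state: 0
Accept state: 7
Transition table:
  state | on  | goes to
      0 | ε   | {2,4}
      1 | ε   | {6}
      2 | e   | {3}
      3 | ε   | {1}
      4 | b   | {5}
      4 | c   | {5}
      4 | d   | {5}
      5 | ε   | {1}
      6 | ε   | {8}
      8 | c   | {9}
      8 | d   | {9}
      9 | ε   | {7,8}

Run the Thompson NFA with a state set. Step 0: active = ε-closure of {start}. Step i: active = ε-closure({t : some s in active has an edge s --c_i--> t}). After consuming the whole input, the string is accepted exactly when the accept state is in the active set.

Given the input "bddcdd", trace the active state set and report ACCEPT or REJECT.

initial (ε-close {0}): {0,2,4}
'b' @ 1: {1,5,6,8}
'd' @ 2: {7,8,9}  [accepting]
'd' @ 3: {7,8,9}  [accepting]
'c' @ 4: {7,8,9}  [accepting]
'd' @ 5: {7,8,9}  [accepting]
'd' @ 6: {7,8,9}  [accepting]
end set {7,8,9} — state 7 in

Answer: ACCEPT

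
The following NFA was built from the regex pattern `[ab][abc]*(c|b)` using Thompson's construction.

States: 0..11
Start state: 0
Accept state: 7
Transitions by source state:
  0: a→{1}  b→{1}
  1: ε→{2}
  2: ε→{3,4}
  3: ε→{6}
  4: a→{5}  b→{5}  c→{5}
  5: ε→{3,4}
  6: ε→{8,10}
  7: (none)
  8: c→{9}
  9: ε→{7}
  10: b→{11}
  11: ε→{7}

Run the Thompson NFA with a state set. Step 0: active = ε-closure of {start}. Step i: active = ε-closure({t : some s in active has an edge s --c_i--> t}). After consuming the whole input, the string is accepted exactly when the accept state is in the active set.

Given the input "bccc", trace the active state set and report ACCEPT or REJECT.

Answer: ACCEPT

Trace:
initial (ε-close {0}): {0}
'b' @ 1: {1,2,3,4,6,8,10}
'c' @ 2: {3,4,5,6,7,8,9,10}  (accept∈set)
'c' @ 3: {3,4,5,6,7,8,9,10}  (accept∈set)
'c' @ 4: {3,4,5,6,7,8,9,10}  (accept∈set)
after full input: {3,4,5,6,7,8,9,10}  (accept=7 in)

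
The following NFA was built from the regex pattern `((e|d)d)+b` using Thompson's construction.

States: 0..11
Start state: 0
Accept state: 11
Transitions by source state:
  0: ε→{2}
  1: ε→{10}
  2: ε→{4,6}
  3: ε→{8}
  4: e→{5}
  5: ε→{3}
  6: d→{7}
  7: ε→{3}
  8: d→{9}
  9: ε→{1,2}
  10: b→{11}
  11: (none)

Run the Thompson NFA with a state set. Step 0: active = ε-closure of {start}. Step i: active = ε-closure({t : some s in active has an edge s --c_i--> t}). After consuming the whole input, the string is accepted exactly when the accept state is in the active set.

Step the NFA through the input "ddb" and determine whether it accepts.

initial (ε-close {0}): {0,2,4,6}
'd' @ 1: {3,7,8}
'd' @ 2: {1,2,4,6,9,10}
'b' @ 3: {11}  ✓accept
after full input: {11}  (accept=11 in)

Answer: ACCEPT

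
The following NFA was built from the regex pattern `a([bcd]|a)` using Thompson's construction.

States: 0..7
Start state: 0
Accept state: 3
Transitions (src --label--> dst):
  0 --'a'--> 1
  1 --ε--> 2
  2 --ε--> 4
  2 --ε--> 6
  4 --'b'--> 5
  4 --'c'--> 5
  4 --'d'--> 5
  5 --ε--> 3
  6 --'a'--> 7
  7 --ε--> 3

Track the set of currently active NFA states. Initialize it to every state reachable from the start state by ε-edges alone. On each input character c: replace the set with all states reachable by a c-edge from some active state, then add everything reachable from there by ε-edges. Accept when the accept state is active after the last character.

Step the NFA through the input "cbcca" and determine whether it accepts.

initial (ε-close {0}): {0}
'c' @ 1: {}  — state set empty
rest 'bcca' ignored (set empty)
final: {}; accept 3 not in set

Answer: REJECT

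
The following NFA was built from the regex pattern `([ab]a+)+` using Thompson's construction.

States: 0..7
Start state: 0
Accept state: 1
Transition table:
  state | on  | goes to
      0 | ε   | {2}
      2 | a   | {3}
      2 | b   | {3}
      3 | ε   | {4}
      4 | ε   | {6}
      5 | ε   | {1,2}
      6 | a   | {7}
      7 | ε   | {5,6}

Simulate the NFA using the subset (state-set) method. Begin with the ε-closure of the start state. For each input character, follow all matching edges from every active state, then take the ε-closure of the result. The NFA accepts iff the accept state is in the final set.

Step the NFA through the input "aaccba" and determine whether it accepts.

S₀ = ε-closure({0}) = {0,2}
'a' @ 1: {3,4,6}
'a' @ 2: {1,2,5,6,7}  ✓accept
'c' @ 3: {}  — dead — no transitions
rest 'cba' ignored (set empty)
after full input: {}  (accept=1 not in)

Answer: REJECT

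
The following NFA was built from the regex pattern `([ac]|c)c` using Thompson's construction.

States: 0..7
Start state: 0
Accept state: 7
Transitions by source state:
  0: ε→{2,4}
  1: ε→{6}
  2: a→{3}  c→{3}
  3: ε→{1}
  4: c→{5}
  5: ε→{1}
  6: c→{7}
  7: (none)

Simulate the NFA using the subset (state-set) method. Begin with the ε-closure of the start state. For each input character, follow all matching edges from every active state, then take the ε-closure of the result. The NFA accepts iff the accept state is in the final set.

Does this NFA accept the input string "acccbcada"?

initial (ε-close {0}): {0,2,4}
'a' @ 1: {1,3,6}
'c' @ 2: {7}  ✓accept
'c' @ 3: {}  — dead — no transitions
rest 'cbcada' ignored (set empty)
end set {} — state 7 not in

Answer: REJECT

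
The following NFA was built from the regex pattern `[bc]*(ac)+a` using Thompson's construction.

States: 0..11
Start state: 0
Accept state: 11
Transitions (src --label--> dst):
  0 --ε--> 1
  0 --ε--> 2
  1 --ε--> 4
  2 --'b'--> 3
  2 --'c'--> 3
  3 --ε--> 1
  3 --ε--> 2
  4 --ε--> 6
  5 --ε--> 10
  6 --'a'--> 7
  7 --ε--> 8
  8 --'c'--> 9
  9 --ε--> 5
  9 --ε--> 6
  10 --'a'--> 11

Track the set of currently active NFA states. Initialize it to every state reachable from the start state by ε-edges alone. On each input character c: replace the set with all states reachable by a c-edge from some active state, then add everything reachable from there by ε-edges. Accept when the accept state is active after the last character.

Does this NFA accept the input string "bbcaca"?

initial (ε-close {0}): {0,1,2,4,6}
'b' @ 1: {1,2,3,4,6}
'b' @ 2: {1,2,3,4,6}
'c' @ 3: {1,2,3,4,6}
'a' @ 4: {7,8}
'c' @ 5: {5,6,9,10}
'a' @ 6: {7,8,11}  (accept∈set)
after full input: {7,8,11}  (accept=11 in)

Answer: ACCEPT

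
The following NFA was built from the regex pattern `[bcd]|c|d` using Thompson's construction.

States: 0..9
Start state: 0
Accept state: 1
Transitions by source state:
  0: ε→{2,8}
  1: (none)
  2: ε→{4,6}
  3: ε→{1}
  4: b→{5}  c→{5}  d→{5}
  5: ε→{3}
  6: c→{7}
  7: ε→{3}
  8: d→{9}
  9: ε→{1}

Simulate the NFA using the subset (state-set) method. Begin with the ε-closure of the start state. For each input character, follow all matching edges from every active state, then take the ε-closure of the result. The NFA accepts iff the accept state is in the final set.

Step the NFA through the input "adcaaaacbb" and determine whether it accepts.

start: ε-closure({0}) = {0,2,4,6,8}
'a' @ 1: {}  — dead — no transitions
rest 'dcaaaacbb' ignored (set empty)
after full input: {}  (accept=1 not in)

Answer: REJECT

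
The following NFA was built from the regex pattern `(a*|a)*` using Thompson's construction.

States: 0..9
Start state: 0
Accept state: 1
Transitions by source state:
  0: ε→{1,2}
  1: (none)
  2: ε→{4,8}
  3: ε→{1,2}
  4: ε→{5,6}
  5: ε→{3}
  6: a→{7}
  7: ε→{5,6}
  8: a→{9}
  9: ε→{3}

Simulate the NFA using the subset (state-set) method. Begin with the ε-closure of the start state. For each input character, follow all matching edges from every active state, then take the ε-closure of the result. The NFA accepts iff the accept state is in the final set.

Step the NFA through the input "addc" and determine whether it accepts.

start: ε-closure({0}) = {0,1,2,3,4,5,6,8}
'a' @ 1: {1,2,3,4,5,6,7,8,9}  ✓accept
'd' @ 2: {}  — dead — no transitions
rest 'dc' ignored (set empty)
after full input: {}  (accept=1 not in)

Answer: REJECT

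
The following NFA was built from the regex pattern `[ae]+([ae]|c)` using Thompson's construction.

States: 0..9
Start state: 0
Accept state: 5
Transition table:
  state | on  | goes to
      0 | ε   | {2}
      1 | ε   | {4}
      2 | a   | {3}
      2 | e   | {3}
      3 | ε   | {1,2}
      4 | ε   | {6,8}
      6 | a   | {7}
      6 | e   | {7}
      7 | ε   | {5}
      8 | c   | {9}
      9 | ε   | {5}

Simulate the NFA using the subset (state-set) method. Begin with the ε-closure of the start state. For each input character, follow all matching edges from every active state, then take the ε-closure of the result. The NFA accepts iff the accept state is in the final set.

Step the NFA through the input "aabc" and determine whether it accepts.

Answer: REJECT

Trace:
S₀ = ε-closure({0}) = {0,2}
'a' @ 1: {1,2,3,4,6,8}
'a' @ 2: {1,2,3,4,5,6,7,8}  [accepting]
'b' @ 3: {}  — dead — no transitions
rest 'c' ignored (set empty)
after full input: {}  (accept=5 not in)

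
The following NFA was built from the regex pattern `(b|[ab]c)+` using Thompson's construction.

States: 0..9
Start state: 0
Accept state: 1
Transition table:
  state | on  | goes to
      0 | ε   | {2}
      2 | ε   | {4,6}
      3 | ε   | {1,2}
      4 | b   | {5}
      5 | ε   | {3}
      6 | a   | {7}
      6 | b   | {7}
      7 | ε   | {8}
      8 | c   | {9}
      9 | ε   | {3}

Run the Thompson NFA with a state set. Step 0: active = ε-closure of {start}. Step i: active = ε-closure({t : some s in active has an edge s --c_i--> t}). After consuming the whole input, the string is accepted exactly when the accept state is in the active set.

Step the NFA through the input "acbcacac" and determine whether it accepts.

Answer: ACCEPT

Trace:
start: ε-closure({0}) = {0,2,4,6}
'a' @ 1: {7,8}
'c' @ 2: {1,2,3,4,6,9}  (accept∈set)
'b' @ 3: {1,2,3,4,5,6,7,8}  (accept∈set)
'c' @ 4: {1,2,3,4,6,9}  (accept∈set)
'a' @ 5: {7,8}
'c' @ 6: {1,2,3,4,6,9}  (accept∈set)
'a' @ 7: {7,8}
'c' @ 8: {1,2,3,4,6,9}  (accept∈set)
final: {1,2,3,4,6,9}; accept 1 in set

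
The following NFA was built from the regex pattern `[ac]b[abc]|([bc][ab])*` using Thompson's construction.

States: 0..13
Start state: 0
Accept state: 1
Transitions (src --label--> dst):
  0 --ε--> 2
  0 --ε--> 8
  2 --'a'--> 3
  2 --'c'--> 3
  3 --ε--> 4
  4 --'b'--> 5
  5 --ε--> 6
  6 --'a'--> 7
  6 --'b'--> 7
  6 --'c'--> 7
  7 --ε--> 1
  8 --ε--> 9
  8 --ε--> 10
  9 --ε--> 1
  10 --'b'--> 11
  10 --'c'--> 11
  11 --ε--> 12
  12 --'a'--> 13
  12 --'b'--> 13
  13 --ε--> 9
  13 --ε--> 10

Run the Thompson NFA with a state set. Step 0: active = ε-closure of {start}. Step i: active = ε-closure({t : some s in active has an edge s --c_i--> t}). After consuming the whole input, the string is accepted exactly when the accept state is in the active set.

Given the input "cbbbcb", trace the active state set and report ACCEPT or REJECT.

start: ε-closure({0}) = {0,1,2,8,9,10}
'c' @ 1: {3,4,11,12}
'b' @ 2: {1,5,6,9,10,13}  [accepting]
'b' @ 3: {1,7,11,12}  [accepting]
'b' @ 4: {1,9,10,13}  [accepting]
'c' @ 5: {11,12}
'b' @ 6: {1,9,10,13}  [accepting]
final: {1,9,10,13}; accept 1 in set

Answer: ACCEPT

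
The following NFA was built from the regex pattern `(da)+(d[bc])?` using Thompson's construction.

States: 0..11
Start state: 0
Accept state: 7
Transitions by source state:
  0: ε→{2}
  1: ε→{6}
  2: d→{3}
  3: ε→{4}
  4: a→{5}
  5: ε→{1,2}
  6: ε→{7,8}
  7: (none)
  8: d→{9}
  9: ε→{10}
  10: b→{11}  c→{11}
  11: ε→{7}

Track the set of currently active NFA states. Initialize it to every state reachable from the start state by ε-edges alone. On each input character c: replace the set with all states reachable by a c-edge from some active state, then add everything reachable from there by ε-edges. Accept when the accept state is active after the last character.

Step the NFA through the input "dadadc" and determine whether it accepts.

S₀ = ε-closure({0}) = {0,2}
'd' @ 1: {3,4}
'a' @ 2: {1,2,5,6,7,8}  (accept∈set)
'd' @ 3: {3,4,9,10}
'a' @ 4: {1,2,5,6,7,8}  (accept∈set)
'd' @ 5: {3,4,9,10}
'c' @ 6: {7,11}  (accept∈set)
after full input: {7,11}  (accept=7 in)

Answer: ACCEPT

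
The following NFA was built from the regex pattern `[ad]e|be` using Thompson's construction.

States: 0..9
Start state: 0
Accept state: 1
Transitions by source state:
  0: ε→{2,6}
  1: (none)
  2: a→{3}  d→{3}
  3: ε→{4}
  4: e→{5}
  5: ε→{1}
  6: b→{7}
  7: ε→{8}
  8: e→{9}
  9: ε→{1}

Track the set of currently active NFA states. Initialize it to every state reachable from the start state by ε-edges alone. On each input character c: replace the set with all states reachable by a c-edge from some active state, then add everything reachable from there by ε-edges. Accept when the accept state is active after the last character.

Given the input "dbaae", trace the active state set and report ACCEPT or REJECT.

Answer: REJECT

Steps:
start: ε-closure({0}) = {0,2,6}
'd' @ 1: {3,4}
'b' @ 2: {}  — dead — no transitions
rest 'aae' ignored (set empty)
final: {}; accept 1 not in set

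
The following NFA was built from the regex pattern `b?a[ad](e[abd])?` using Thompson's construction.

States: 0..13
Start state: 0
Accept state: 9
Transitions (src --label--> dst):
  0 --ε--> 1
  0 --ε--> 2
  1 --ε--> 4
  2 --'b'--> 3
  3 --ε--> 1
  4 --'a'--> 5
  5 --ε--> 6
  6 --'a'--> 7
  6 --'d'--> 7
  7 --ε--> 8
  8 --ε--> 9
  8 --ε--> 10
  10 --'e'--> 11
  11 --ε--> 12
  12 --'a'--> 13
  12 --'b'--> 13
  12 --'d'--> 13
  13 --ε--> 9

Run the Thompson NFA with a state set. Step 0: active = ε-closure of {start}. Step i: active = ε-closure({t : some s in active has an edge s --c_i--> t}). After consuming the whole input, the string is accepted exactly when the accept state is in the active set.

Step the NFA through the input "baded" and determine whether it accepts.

start: ε-closure({0}) = {0,1,2,4}
'b' @ 1: {1,3,4}
'a' @ 2: {5,6}
'd' @ 3: {7,8,9,10}  (accept∈set)
'e' @ 4: {11,12}
'd' @ 5: {9,13}  (accept∈set)
after full input: {9,13}  (accept=9 in)

Answer: ACCEPT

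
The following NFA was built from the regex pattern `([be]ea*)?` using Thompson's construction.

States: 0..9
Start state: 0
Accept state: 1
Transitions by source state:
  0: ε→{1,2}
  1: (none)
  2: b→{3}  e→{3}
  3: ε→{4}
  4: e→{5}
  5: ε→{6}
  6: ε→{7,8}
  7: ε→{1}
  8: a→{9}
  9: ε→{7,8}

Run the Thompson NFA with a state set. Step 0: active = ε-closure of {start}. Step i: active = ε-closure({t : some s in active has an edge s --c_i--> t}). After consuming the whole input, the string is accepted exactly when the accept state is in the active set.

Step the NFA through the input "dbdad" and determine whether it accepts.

start: ε-closure({0}) = {0,1,2}
'd' @ 1: {}  — no active states
rest 'bdad' ignored (set empty)
final: {}; accept 1 not in set

Answer: REJECT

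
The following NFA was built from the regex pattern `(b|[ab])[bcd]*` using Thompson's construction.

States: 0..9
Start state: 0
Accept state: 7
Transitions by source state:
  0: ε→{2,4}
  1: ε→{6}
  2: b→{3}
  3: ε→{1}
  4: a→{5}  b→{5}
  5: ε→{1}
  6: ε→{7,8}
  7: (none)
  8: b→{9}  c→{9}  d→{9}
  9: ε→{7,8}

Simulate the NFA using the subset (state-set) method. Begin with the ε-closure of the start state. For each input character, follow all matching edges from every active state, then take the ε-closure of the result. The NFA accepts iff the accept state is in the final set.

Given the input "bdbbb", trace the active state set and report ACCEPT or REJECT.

Answer: ACCEPT

Steps:
initial (ε-close {0}): {0,2,4}
'b' @ 1: {1,3,5,6,7,8}  ✓accept
'd' @ 2: {7,8,9}  ✓accept
'b' @ 3: {7,8,9}  ✓accept
'b' @ 4: {7,8,9}  ✓accept
'b' @ 5: {7,8,9}  ✓accept
final: {7,8,9}; accept 7 in set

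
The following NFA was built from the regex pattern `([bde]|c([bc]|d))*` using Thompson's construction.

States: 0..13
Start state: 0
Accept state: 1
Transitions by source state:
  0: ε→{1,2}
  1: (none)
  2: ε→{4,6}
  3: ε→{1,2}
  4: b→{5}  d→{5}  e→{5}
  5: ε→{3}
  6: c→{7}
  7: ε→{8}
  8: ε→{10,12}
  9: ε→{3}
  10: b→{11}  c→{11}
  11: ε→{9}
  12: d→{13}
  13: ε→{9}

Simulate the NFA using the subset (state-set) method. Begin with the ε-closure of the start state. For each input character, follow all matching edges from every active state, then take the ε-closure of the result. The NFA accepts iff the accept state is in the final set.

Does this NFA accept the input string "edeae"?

S₀ = ε-closure({0}) = {0,1,2,4,6}
'e' @ 1: {1,2,3,4,5,6}  [accepting]
'd' @ 2: {1,2,3,4,5,6}  [accepting]
'e' @ 3: {1,2,3,4,5,6}  [accepting]
'a' @ 4: {}  — state set empty
rest 'e' ignored (set empty)
final: {}; accept 1 not in set

Answer: REJECT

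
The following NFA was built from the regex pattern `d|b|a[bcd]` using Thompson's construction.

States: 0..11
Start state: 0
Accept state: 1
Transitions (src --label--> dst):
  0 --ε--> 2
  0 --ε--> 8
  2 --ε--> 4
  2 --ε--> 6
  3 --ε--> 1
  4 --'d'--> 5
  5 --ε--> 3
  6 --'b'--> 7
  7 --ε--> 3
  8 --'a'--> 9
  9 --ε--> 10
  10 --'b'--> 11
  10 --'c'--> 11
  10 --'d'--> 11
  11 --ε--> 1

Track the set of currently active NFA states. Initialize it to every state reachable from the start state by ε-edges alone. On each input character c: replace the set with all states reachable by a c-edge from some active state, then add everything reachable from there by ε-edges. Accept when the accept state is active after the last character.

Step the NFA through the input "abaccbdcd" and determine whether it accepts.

start: ε-closure({0}) = {0,2,4,6,8}
'a' @ 1: {9,10}
'b' @ 2: {1,11}  ✓accept
'a' @ 3: {}  — no active states
rest 'ccbdcd' ignored (set empty)
after full input: {}  (accept=1 not in)

Answer: REJECT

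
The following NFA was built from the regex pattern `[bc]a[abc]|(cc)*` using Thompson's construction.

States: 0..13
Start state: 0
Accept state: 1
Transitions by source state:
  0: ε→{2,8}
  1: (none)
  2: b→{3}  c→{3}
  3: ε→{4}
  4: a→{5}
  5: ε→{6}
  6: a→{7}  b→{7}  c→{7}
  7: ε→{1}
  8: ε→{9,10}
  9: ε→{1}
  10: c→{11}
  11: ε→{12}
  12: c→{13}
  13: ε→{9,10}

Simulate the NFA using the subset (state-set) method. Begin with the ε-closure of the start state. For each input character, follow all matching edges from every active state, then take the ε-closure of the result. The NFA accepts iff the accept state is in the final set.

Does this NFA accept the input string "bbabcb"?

Answer: REJECT

Trace:
start: ε-closure({0}) = {0,1,2,8,9,10}
'b' @ 1: {3,4}
'b' @ 2: {}  — state set empty
rest 'abcb' ignored (set empty)
after full input: {}  (accept=1 not in)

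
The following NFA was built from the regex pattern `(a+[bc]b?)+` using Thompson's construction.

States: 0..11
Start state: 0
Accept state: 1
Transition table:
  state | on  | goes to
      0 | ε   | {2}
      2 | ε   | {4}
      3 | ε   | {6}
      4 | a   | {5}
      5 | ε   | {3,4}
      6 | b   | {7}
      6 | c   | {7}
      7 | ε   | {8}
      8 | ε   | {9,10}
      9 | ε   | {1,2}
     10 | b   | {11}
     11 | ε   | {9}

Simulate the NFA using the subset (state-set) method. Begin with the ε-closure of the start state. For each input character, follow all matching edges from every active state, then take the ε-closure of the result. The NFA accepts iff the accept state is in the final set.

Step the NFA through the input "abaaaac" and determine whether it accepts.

Answer: ACCEPT

Steps:
S₀ = ε-closure({0}) = {0,2,4}
'a' @ 1: {3,4,5,6}
'b' @ 2: {1,2,4,7,8,9,10}  [accepting]
'a' @ 3: {3,4,5,6}
'a' @ 4: {3,4,5,6}
'a' @ 5: {3,4,5,6}
'a' @ 6: {3,4,5,6}
'c' @ 7: {1,2,4,7,8,9,10}  [accepting]
after full input: {1,2,4,7,8,9,10}  (accept=1 in)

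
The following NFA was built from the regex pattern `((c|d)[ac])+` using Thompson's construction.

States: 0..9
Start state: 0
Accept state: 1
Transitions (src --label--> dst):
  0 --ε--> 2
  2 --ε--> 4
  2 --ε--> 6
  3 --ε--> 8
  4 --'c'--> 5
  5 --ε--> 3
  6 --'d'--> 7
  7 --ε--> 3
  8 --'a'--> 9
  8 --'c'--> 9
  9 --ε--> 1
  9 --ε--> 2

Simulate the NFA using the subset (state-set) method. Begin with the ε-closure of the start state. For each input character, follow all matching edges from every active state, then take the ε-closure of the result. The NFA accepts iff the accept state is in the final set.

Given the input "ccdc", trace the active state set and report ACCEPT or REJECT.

S₀ = ε-closure({0}) = {0,2,4,6}
'c' @ 1: {3,5,8}
'c' @ 2: {1,2,4,6,9}  ✓accept
'd' @ 3: {3,7,8}
'c' @ 4: {1,2,4,6,9}  ✓accept
final: {1,2,4,6,9}; accept 1 in set

Answer: ACCEPT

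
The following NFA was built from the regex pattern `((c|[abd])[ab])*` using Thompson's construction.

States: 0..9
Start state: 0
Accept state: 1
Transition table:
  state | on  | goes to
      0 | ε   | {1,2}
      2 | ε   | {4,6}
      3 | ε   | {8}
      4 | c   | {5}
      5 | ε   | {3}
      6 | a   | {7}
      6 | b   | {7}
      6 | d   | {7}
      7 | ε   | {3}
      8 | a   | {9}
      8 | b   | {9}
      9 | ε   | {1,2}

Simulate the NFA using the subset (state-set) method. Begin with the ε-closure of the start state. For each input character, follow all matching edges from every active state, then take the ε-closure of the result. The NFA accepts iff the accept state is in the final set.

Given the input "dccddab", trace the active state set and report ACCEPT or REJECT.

initial (ε-close {0}): {0,1,2,4,6}
'd' @ 1: {3,7,8}
'c' @ 2: {}  — no active states
rest 'cddab' ignored (set empty)
final: {}; accept 1 not in set

Answer: REJECT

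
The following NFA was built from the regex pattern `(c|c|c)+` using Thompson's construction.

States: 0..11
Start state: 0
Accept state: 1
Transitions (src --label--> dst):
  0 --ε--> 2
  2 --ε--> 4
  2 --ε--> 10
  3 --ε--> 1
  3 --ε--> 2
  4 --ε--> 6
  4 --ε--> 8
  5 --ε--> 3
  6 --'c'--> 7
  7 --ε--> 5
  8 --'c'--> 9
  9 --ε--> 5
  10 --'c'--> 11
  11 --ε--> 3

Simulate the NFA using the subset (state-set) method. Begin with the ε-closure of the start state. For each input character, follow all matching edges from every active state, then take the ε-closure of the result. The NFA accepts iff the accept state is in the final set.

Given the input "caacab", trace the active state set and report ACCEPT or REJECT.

Answer: REJECT

Derivation:
initial (ε-close {0}): {0,2,4,6,8,10}
'c' @ 1: {1,2,3,4,5,6,7,8,9,10,11}  (accept∈set)
'a' @ 2: {}  — no active states
rest 'acab' ignored (set empty)
final: {}; accept 1 not in set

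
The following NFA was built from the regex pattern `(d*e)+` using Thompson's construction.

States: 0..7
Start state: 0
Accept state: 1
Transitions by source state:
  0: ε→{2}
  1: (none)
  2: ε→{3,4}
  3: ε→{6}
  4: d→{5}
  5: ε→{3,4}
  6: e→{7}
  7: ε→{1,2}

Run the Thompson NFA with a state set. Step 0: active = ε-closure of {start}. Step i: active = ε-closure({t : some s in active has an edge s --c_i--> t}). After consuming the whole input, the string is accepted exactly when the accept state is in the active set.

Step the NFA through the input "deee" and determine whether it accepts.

S₀ = ε-closure({0}) = {0,2,3,4,6}
'd' @ 1: {3,4,5,6}
'e' @ 2: {1,2,3,4,6,7}  [accepting]
'e' @ 3: {1,2,3,4,6,7}  [accepting]
'e' @ 4: {1,2,3,4,6,7}  [accepting]
final: {1,2,3,4,6,7}; accept 1 in set

Answer: ACCEPT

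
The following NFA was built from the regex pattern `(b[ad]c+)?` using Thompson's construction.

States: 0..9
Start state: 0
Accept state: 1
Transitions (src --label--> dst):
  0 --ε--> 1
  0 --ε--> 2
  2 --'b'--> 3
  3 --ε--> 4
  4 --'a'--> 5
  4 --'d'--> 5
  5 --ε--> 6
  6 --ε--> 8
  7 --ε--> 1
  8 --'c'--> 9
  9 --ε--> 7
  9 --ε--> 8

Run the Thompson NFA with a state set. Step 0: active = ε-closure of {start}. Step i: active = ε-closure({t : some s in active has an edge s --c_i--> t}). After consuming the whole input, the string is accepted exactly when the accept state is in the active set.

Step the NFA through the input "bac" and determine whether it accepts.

Answer: ACCEPT

Trace:
S₀ = ε-closure({0}) = {0,1,2}
'b' @ 1: {3,4}
'a' @ 2: {5,6,8}
'c' @ 3: {1,7,8,9}  (accept∈set)
end set {1,7,8,9} — state 1 in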